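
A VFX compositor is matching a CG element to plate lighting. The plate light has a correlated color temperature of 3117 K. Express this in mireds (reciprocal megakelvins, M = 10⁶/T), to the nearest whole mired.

M = 10⁶ / 3117 = 320.821 → 321 mireds.

321 mireds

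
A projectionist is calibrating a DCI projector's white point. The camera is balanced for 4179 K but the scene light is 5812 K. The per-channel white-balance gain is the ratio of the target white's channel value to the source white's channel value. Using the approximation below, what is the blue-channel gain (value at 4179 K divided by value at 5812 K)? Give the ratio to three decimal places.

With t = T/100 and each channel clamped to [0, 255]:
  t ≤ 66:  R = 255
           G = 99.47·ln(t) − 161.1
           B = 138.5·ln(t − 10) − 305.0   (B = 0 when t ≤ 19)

0.752

At 5812 K (t = 58.12):
  B = 138.5·ln(58.12 − 10) − 305.0 = 138.5·ln 48.12 − 305.0 = 138.5·3.8737 − 305.0 = 231.507.
At 4179 K (t = 41.79):
  B = 138.5·ln(41.79 − 10) − 305.0 = 138.5·ln 31.79 − 305.0 = 138.5·3.4592 − 305.0 = 174.093.
Gain = 174.093 / 231.507 = 0.7520 → 0.752.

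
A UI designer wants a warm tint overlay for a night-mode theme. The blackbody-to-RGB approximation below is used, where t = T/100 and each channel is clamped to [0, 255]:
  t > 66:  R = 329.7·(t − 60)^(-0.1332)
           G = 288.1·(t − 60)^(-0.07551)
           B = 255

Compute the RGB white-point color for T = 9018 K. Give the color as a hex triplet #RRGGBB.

#D1DFFF

t = 9018/100 = 90.18; the t > 66 branch applies.
R = 329.7·(90.18 − 60)^(-0.1332) = 329.7·30.18^(-0.1332) = 329.7·0.63519 = 209.421.
G = 288.1·(90.18 − 60)^(-0.07551) = 288.1·30.18^(-0.07551) = 288.1·0.77315 = 222.746.
B = 255 by definition for t > 66.
Rounded: (209, 223, 255).
In hex: #D1DFFF.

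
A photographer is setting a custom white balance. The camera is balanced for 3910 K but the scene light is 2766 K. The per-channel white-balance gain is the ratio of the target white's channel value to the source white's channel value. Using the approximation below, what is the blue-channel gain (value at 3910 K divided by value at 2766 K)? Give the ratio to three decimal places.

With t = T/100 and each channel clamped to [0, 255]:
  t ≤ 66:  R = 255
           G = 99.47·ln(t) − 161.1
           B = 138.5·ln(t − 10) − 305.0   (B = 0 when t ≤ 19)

1.746

At 2766 K (t = 27.66):
  B = 138.5·ln(27.66 − 10) − 305.0 = 138.5·ln 17.66 − 305.0 = 138.5·2.8713 − 305.0 = 92.675.
At 3910 K (t = 39.1):
  B = 138.5·ln(39.1 − 10) − 305.0 = 138.5·ln 29.1 − 305.0 = 138.5·3.3707 − 305.0 = 161.847.
Gain = 161.847 / 92.675 = 1.7464 → 1.746.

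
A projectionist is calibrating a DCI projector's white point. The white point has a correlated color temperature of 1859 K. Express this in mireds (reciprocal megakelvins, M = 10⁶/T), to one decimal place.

537.9 mireds

M = 10⁶ / 1859 = 537.924 → 537.9 mireds.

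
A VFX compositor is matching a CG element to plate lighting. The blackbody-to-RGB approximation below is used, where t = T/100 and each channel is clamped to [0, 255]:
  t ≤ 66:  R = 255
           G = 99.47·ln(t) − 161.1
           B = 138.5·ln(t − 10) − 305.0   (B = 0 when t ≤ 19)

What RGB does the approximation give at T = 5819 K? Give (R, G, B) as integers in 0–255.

(255, 243, 232)

t = 5819/100 = 58.19; the t ≤ 66 branch applies.
R = 255 by definition for t ≤ 66.
G = 99.47·ln 58.19 − 161.1 = 99.47·4.0637 − 161.1 = 243.118.
B = 138.5·ln(58.19 − 10) − 305.0 = 138.5·ln 48.19 − 305.0 = 138.5·3.8752 − 305.0 = 231.708.
Rounded: (255, 243, 232).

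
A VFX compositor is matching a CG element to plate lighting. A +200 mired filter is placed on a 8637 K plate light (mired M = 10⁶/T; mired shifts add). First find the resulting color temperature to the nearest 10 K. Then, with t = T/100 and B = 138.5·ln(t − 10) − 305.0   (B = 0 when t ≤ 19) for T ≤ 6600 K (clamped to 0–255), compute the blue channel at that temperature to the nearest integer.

M_in = 10⁶/8637 = 115.78; M_out = 115.78 + (+200) = 315.78.
T_out = 10⁶/315.78 = 3166.8 K → 3170 K; t = 31.7.
B = 138.5·ln(31.7 − 10) − 305.0 = 138.5·ln 21.7 − 305.0 = 138.5·3.0773 − 305.0 = 121.208.
Rounded: 121.

121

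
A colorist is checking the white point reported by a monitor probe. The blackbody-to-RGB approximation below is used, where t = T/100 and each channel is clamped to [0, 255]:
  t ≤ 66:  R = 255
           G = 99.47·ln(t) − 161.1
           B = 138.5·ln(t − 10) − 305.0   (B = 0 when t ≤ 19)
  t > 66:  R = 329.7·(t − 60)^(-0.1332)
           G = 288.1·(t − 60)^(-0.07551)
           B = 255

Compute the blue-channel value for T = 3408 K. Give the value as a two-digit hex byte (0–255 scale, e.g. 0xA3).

0x88

t = 3408/100 = 34.08; the t ≤ 66 branch applies.
B = 138.5·ln(34.08 − 10) − 305.0 = 138.5·ln 24.08 − 305.0 = 138.5·3.1814 − 305.0 = 135.621.
Rounded: 136; in hex, 0x88.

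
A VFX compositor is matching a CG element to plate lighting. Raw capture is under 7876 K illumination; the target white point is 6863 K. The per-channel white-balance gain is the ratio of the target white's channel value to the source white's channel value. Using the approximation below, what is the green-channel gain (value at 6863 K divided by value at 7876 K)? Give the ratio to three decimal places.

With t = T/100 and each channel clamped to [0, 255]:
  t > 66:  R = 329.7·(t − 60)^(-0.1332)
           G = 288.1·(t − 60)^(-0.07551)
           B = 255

1.060

At 7876 K (t = 78.76):
  G = 288.1·(78.76 − 60)^(-0.07551) = 288.1·18.76^(-0.07551) = 288.1·0.80142 = 230.888.
At 6863 K (t = 68.63):
  G = 288.1·(68.63 − 60)^(-0.07551) = 288.1·8.63^(-0.07551) = 288.1·0.84981 = 244.830.
Gain = 244.830 / 230.888 = 1.0604 → 1.060.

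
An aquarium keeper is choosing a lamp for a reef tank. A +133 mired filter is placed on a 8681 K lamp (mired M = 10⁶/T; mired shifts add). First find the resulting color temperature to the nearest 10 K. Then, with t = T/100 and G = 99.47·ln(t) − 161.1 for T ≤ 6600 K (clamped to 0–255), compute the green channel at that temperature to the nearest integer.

207

M_in = 10⁶/8681 = 115.19; M_out = 115.19 + (+133) = 248.19.
T_out = 10⁶/248.19 = 4029.1 K → 4030 K; t = 40.3.
G = 99.47·ln 40.3 − 161.1 = 99.47·3.6964 − 161.1 = 206.576.
Rounded: 207.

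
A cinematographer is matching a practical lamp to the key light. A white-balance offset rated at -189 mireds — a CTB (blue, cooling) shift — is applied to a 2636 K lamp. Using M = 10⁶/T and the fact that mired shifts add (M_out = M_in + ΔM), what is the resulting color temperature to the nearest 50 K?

M_in = 10⁶/2636 = 379.36 mireds.
M_out = 379.36 + (-189) = 190.36 mireds.
T_out = 10⁶/190.36 = 5253.1 K → 5250 K.

5250 K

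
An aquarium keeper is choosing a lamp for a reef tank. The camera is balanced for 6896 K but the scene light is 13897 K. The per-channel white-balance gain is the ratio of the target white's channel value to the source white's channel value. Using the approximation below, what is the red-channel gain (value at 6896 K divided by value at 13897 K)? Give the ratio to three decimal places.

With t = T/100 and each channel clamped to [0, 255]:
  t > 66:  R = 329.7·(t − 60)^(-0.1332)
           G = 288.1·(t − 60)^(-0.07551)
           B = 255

1.336

At 13897 K (t = 138.97):
  R = 329.7·(138.97 − 60)^(-0.1332) = 329.7·78.97^(-0.1332) = 329.7·0.55880 = 184.237.
At 6896 K (t = 68.96):
  R = 329.7·(68.96 − 60)^(-0.1332) = 329.7·8.96^(-0.1332) = 329.7·0.74671 = 246.191.
Gain = 246.191 / 184.237 = 1.3363 → 1.336.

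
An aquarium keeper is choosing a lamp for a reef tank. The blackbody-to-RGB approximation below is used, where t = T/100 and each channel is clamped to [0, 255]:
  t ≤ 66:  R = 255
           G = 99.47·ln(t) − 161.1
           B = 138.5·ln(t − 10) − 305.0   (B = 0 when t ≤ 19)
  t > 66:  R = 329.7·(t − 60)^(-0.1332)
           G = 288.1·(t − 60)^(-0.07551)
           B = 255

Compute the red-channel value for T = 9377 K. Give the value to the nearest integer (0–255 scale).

206

t = 9377/100 = 93.77; the t > 66 branch applies.
R = 329.7·(93.77 − 60)^(-0.1332) = 329.7·33.77^(-0.1332) = 329.7·0.62575 = 206.309.
Rounded: 206.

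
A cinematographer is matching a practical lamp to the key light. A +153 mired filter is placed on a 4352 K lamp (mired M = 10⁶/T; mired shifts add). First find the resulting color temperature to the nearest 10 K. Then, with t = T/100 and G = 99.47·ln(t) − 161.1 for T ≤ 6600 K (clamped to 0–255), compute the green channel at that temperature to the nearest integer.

M_in = 10⁶/4352 = 229.78; M_out = 229.78 + (+153) = 382.78.
T_out = 10⁶/382.78 = 2612.5 K → 2610 K; t = 26.1.
G = 99.47·ln 26.1 − 161.1 = 99.47·3.2619 − 161.1 = 163.365.
Rounded: 163.

163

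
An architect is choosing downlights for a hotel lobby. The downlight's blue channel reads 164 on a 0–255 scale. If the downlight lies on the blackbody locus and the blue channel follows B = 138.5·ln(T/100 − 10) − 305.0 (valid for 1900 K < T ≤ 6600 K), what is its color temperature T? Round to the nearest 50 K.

3950 K

ln(t − 10) = (164 + 305.0) / 138.5 = 3.3863.
t − 10 = e^3.3863 = 29.556, so t = 39.556.
T = 100·t = 3956 K → 3950 K to the nearest 50 K.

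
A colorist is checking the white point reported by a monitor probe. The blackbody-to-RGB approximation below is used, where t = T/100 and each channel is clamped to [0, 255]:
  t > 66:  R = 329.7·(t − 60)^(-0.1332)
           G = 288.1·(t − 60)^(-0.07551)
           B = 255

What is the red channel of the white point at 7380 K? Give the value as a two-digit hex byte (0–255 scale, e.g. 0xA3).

0xE8

t = 7380/100 = 73.8; the t > 66 branch applies.
R = 329.7·(73.8 − 60)^(-0.1332) = 329.7·13.8^(-0.1332) = 329.7·0.70497 = 232.427.
Rounded: 232; in hex, 0xE8.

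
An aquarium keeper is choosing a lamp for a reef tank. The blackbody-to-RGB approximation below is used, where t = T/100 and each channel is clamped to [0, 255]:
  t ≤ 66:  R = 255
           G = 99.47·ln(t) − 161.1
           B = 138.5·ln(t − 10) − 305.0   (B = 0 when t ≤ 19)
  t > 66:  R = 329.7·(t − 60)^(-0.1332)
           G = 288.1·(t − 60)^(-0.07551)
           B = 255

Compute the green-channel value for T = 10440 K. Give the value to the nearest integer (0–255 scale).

216

t = 10440/100 = 104.4; the t > 66 branch applies.
G = 288.1·(104.4 − 60)^(-0.07551) = 288.1·44.4^(-0.07551) = 288.1·0.75094 = 216.346.
Rounded: 216.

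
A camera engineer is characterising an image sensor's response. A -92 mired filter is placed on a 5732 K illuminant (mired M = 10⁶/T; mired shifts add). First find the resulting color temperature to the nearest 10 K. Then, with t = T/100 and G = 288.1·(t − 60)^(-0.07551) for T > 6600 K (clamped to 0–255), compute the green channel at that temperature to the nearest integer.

211

M_in = 10⁶/5732 = 174.46; M_out = 174.46 + (-92) = 82.46.
T_out = 10⁶/82.46 = 12127.2 K → 12130 K; t = 121.3.
G = 288.1·(121.3 − 60)^(-0.07551) = 288.1·61.3^(-0.07551) = 288.1·0.73287 = 211.141.
Rounded: 211.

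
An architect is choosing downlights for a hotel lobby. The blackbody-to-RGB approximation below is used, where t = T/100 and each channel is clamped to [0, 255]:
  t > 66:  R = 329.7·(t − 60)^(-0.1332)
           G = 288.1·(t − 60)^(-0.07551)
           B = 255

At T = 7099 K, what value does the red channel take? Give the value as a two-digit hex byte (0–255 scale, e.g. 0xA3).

0xF0

t = 7099/100 = 70.99; the t > 66 branch applies.
R = 329.7·(70.99 − 60)^(-0.1332) = 329.7·10.99^(-0.1332) = 329.7·0.72667 = 239.584.
Rounded: 240; in hex, 0xF0.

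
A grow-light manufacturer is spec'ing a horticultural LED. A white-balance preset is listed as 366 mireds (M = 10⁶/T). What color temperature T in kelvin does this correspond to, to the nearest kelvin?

2732 K

T = 10⁶ / 366 = 2732.24 K → 2732 K.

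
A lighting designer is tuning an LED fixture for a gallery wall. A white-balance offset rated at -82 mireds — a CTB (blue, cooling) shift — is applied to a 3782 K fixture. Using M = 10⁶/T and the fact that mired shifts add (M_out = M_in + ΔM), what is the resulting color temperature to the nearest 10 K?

5480 K

M_in = 10⁶/3782 = 264.41 mireds.
M_out = 264.41 + (-82) = 182.41 mireds.
T_out = 10⁶/182.41 = 5482.1 K → 5480 K.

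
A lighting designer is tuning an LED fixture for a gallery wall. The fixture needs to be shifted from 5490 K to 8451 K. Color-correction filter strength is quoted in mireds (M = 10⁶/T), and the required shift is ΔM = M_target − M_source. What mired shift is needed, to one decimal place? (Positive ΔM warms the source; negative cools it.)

M_source = 10⁶/5490 = 182.149; M_target = 10⁶/8451 = 118.329.
ΔM = 118.329 − 182.149 = -63.820 → -63.8 mireds, a cooling shift.

-63.8 mireds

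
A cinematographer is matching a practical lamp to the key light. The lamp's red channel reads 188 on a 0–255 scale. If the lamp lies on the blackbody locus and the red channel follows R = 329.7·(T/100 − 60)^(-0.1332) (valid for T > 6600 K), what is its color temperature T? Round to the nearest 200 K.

12800 K

(t − 60)^(-0.1332) = 188/329.7 = 0.57022.
t − 60 = 0.57022^(1/-0.1332) = 0.57022^(-7.508) = 67.848, so t = 127.848.
T = 100·t = 12785 K → 12800 K to the nearest 200 K.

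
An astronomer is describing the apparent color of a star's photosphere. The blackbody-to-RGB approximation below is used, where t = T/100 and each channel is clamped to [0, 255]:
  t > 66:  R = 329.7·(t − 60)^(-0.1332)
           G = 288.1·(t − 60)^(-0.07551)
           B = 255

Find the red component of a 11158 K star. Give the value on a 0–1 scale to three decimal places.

0.765

t = 11158/100 = 111.58; the t > 66 branch applies.
R = 329.7·(111.58 − 60)^(-0.1332) = 329.7·51.58^(-0.1332) = 329.7·0.59142 = 194.992.
On a 0–1 scale: 194.992/255 = 0.7647 → 0.765.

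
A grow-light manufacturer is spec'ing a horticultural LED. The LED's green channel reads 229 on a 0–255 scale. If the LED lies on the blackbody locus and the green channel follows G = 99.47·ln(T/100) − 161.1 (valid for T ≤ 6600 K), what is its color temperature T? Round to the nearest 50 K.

5050 K

ln t = (229 + 161.1) / 99.47 = 3.9218.
t = e^3.9218 = 50.491.
T = 100·t = 5049 K → 5050 K to the nearest 50 K.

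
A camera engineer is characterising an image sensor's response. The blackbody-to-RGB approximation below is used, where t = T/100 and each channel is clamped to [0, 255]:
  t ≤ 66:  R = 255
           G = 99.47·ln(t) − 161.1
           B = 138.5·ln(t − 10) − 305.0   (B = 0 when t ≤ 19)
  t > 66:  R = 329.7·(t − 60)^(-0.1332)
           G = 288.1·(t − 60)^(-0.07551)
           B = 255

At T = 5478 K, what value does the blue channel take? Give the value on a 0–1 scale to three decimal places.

t = 5478/100 = 54.78; the t ≤ 66 branch applies.
B = 138.5·ln(54.78 − 10) − 305.0 = 138.5·ln 44.78 − 305.0 = 138.5·3.8018 − 305.0 = 221.544.
On a 0–1 scale: 221.544/255 = 0.8688 → 0.869.

0.869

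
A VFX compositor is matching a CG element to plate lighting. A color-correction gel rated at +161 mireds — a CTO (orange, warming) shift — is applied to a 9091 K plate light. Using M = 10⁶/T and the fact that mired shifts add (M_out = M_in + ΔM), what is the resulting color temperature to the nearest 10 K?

M_in = 10⁶/9091 = 110.00 mireds.
M_out = 110.00 + (+161) = 271.00 mireds.
T_out = 10⁶/271.00 = 3690.1 K → 3690 K.

3690 K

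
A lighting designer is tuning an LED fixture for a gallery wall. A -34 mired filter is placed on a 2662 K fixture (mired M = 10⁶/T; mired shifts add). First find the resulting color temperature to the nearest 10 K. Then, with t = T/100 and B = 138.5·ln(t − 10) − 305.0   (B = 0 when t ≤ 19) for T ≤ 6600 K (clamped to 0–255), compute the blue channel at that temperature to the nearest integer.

M_in = 10⁶/2662 = 375.66; M_out = 375.66 + (-34) = 341.66.
T_out = 10⁶/341.66 = 2926.9 K → 2930 K; t = 29.3.
B = 138.5·ln(29.3 − 10) − 305.0 = 138.5·ln 19.3 − 305.0 = 138.5·2.9601 − 305.0 = 104.975.
Rounded: 105.

105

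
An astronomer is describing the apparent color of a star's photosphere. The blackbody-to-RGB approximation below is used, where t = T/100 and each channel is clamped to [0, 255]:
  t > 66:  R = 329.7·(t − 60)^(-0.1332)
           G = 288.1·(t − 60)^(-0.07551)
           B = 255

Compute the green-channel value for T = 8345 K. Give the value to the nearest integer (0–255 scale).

227

t = 8345/100 = 83.45; the t > 66 branch applies.
G = 288.1·(83.45 − 60)^(-0.07551) = 288.1·23.45^(-0.07551) = 288.1·0.78803 = 227.030.
Rounded: 227.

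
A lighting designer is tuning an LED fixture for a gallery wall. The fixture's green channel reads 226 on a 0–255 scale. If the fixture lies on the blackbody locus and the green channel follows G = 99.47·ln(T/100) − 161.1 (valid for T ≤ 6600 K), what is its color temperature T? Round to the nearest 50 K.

4900 K

ln t = (226 + 161.1) / 99.47 = 3.8916.
t = e^3.8916 = 48.990.
T = 100·t = 4899 K → 4900 K to the nearest 50 K.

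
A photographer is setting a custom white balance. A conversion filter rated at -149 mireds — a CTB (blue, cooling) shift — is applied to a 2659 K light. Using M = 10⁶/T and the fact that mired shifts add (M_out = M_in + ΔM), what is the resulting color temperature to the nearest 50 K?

M_in = 10⁶/2659 = 376.08 mireds.
M_out = 376.08 + (-149) = 227.08 mireds.
T_out = 10⁶/227.08 = 4403.7 K → 4400 K.

4400 K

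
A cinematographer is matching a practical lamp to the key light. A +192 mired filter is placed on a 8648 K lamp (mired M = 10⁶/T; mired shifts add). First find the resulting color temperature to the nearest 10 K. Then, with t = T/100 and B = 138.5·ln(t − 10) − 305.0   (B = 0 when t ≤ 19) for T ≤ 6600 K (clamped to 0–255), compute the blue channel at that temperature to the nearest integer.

M_in = 10⁶/8648 = 115.63; M_out = 115.63 + (+192) = 307.63.
T_out = 10⁶/307.63 = 3250.6 K → 3250 K; t = 32.5.
B = 138.5·ln(32.5 − 10) − 305.0 = 138.5·ln 22.5 − 305.0 = 138.5·3.1135 − 305.0 = 126.222.
Rounded: 126.

126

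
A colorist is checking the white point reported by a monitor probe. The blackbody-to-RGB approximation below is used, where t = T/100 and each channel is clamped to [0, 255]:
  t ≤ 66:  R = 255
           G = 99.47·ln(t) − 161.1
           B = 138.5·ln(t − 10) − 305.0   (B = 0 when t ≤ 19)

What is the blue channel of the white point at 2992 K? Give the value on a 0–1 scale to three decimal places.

t = 2992/100 = 29.92; the t ≤ 66 branch applies.
B = 138.5·ln(29.92 − 10) − 305.0 = 138.5·ln 19.92 − 305.0 = 138.5·2.9917 − 305.0 = 109.354.
On a 0–1 scale: 109.354/255 = 0.4288 → 0.429.

0.429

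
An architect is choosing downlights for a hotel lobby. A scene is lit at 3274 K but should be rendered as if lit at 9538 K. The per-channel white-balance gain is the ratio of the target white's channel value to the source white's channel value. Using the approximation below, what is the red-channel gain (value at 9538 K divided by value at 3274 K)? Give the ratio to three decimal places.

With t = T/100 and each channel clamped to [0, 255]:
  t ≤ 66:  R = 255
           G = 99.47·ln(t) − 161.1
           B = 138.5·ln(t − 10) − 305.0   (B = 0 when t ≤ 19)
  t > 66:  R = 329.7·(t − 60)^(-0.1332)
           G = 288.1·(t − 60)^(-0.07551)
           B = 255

At 3274 K (t = 32.74):
  R = 255 by definition for t ≤ 66.
At 9538 K (t = 95.38):
  R = 329.7·(95.38 − 60)^(-0.1332) = 329.7·35.38^(-0.1332) = 329.7·0.62188 = 205.033.
Gain = 205.033 / 255.000 = 0.8041 → 0.804.

0.804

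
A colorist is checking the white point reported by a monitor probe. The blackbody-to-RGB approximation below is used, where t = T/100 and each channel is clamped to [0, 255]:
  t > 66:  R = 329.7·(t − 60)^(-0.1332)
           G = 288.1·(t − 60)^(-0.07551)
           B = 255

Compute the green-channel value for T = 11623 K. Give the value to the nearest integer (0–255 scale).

213

t = 11623/100 = 116.23; the t > 66 branch applies.
G = 288.1·(116.23 − 60)^(-0.07551) = 288.1·56.23^(-0.07551) = 288.1·0.73767 = 212.522.
Rounded: 213.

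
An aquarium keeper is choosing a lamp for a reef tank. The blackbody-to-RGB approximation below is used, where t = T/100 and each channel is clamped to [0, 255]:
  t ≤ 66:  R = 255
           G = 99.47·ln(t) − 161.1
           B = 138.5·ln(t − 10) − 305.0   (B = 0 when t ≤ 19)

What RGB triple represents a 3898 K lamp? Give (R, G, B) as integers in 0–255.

(255, 203, 161)

t = 3898/100 = 38.98; the t ≤ 66 branch applies.
R = 255 by definition for t ≤ 66.
G = 99.47·ln 38.98 − 161.1 = 99.47·3.6630 − 161.1 = 203.263.
B = 138.5·ln(38.98 − 10) − 305.0 = 138.5·ln 28.98 − 305.0 = 138.5·3.3666 − 305.0 = 161.275.
Rounded: (255, 203, 161).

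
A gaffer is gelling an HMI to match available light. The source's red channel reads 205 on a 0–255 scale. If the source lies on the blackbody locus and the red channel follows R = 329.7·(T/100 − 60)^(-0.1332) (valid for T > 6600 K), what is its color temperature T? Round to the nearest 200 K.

9600 K

(t − 60)^(-0.1332) = 205/329.7 = 0.62178.
t − 60 = 0.62178^(1/-0.1332) = 0.62178^(-7.508) = 35.423, so t = 95.423.
T = 100·t = 9542 K → 9600 K to the nearest 200 K.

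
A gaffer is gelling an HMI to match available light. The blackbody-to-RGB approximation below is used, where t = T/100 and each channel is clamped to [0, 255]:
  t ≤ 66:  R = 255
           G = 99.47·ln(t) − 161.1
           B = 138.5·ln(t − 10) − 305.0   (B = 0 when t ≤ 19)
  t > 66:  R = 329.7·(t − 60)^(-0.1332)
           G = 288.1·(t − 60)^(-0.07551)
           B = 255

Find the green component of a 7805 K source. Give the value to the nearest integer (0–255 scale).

232

t = 7805/100 = 78.05; the t > 66 branch applies.
G = 288.1·(78.05 − 60)^(-0.07551) = 288.1·18.05^(-0.07551) = 288.1·0.80375 = 231.562.
Rounded: 232.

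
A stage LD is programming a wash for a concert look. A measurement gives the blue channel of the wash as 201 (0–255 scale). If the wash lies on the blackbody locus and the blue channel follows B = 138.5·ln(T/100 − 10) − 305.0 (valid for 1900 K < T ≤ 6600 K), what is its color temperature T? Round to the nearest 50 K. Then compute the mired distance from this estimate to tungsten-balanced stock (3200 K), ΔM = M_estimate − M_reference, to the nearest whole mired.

-106 mireds

ln(t − 10) = (201 + 305.0) / 138.5 = 3.6534.
t − 10 = e^3.6534 = 38.607, so t = 48.607.
T = 100·t = 4861 K → 4850 K to the nearest 50 K.
M_estimate = 10⁶/4850 = 206.19; M_reference = 10⁶/3200 = 312.50.
ΔM = 206.19 − 312.50 = -106.31 → -106 mireds.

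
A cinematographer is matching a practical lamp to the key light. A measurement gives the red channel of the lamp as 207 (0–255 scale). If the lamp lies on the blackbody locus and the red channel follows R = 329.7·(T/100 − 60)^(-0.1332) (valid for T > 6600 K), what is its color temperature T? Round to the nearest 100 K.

9300 K

(t − 60)^(-0.1332) = 207/329.7 = 0.62784.
t − 60 = 0.62784^(1/-0.1332) = 0.62784^(-7.508) = 32.933, so t = 92.933.
T = 100·t = 9293 K → 9300 K to the nearest 100 K.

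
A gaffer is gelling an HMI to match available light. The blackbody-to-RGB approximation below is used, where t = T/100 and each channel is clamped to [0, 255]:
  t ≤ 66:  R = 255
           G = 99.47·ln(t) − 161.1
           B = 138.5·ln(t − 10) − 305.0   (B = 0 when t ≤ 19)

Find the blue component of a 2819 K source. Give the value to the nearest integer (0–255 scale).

t = 2819/100 = 28.19; the t ≤ 66 branch applies.
B = 138.5·ln(28.19 − 10) − 305.0 = 138.5·ln 18.19 − 305.0 = 138.5·2.9009 − 305.0 = 96.771.
Rounded: 97.

97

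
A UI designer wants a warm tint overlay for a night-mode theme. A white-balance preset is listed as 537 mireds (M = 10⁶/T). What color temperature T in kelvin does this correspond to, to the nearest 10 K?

1860 K

T = 10⁶ / 537 = 1862.20 K → 1860 K.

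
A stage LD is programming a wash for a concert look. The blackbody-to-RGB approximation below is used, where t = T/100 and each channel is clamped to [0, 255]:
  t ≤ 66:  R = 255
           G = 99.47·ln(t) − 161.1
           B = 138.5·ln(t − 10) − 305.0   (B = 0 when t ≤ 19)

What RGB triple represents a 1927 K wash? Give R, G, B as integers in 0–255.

R=255, G=133, B=3

t = 1927/100 = 19.27; the t ≤ 66 branch applies.
R = 255 by definition for t ≤ 66.
G = 99.47·ln 19.27 − 161.1 = 99.47·2.9585 − 161.1 = 133.187.
B = 138.5·ln(19.27 − 10) − 305.0 = 138.5·ln 9.27 − 305.0 = 138.5·2.2268 − 305.0 = 3.409.
Rounded: (255, 133, 3).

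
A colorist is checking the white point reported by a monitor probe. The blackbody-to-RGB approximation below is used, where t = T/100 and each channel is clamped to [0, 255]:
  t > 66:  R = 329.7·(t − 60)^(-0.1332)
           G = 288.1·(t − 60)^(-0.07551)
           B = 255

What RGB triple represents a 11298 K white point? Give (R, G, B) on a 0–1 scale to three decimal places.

(0.762, 0.837, 1.000)

t = 11298/100 = 112.98; the t > 66 branch applies.
R = 329.7·(112.98 − 60)^(-0.1332) = 329.7·52.98^(-0.1332) = 329.7·0.58932 = 194.298.
G = 288.1·(112.98 − 60)^(-0.07551) = 288.1·52.98^(-0.07551) = 288.1·0.74099 = 213.479.
B = 255 by definition for t > 66.
Dividing each by 255: (0.7620, 0.8372, 1.0000) → (0.762, 0.837, 1.000).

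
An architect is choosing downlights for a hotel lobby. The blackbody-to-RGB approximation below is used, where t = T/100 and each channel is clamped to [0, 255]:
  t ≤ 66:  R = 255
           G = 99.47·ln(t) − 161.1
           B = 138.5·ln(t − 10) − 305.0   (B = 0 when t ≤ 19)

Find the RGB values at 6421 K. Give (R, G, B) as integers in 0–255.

(255, 253, 248)

t = 6421/100 = 64.21; the t ≤ 66 branch applies.
R = 255 by definition for t ≤ 66.
G = 99.47·ln 64.21 − 161.1 = 99.47·4.1622 − 161.1 = 252.910.
B = 138.5·ln(64.21 − 10) − 305.0 = 138.5·ln 54.21 − 305.0 = 138.5·3.9929 − 305.0 = 248.012.
Rounded: (255, 253, 248).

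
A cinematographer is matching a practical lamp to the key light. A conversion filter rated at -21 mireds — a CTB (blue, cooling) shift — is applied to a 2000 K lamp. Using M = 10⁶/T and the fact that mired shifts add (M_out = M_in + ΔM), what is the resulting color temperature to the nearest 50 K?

M_in = 10⁶/2000 = 500.00 mireds.
M_out = 500.00 + (-21) = 479.00 mireds.
T_out = 10⁶/479.00 = 2087.7 K → 2100 K.

2100 K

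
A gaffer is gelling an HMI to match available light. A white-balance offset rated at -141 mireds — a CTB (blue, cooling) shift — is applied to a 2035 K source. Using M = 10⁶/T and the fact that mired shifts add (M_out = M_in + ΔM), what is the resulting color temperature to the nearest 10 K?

2850 K

M_in = 10⁶/2035 = 491.40 mireds.
M_out = 491.40 + (-141) = 350.40 mireds.
T_out = 10⁶/350.40 = 2853.9 K → 2850 K.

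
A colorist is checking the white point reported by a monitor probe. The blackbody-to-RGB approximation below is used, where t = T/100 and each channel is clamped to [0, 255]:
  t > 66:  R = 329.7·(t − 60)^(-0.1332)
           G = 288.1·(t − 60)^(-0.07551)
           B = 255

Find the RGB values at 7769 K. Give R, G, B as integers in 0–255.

t = 7769/100 = 77.69; the t > 66 branch applies.
R = 329.7·(77.69 − 60)^(-0.1332) = 329.7·17.69^(-0.1332) = 329.7·0.68203 = 224.865.
G = 288.1·(77.69 − 60)^(-0.07551) = 288.1·17.69^(-0.07551) = 288.1·0.80498 = 231.914.
B = 255 by definition for t > 66.
Rounded: (225, 232, 255).

R=225, G=232, B=255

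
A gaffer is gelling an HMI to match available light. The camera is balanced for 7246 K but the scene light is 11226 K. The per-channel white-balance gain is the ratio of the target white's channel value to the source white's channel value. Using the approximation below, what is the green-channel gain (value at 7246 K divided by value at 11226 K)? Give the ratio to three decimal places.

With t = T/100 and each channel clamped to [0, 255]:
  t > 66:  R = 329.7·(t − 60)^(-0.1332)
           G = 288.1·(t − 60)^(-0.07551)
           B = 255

1.114

At 11226 K (t = 112.26):
  G = 288.1·(112.26 − 60)^(-0.07551) = 288.1·52.26^(-0.07551) = 288.1·0.74176 = 213.700.
At 7246 K (t = 72.46):
  G = 288.1·(72.46 − 60)^(-0.07551) = 288.1·12.46^(-0.07551) = 288.1·0.82657 = 238.134.
Gain = 238.134 / 213.700 = 1.1143 → 1.114.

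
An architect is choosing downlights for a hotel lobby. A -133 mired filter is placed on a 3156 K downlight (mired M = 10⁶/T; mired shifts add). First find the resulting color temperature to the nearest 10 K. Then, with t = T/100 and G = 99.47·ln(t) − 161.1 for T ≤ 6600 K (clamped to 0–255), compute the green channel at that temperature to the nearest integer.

236

M_in = 10⁶/3156 = 316.86; M_out = 316.86 + (-133) = 183.86.
T_out = 10⁶/183.86 = 5439.0 K → 5440 K; t = 54.4.
G = 99.47·ln 54.4 − 161.1 = 99.47·3.9964 − 161.1 = 236.418.
Rounded: 236.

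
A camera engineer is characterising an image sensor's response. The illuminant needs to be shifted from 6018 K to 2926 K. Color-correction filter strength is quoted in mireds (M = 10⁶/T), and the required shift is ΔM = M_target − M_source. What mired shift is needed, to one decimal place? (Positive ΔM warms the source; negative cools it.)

+175.6 mireds

M_source = 10⁶/6018 = 166.168; M_target = 10⁶/2926 = 341.763.
ΔM = 341.763 − 166.168 = 175.595 → +175.6 mireds, a warming shift.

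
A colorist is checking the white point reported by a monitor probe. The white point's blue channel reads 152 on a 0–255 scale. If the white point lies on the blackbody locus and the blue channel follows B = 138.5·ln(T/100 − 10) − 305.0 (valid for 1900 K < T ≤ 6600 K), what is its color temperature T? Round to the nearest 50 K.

ln(t − 10) = (152 + 305.0) / 138.5 = 3.2996.
t − 10 = e^3.2996 = 27.103, so t = 37.103.
T = 100·t = 3710 K → 3700 K to the nearest 50 K.

3700 K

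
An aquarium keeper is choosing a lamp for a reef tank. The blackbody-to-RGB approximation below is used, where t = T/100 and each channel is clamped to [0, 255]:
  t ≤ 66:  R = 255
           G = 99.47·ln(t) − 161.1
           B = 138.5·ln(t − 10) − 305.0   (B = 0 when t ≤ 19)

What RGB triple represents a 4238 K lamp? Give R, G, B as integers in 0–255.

R=255, G=212, B=177

t = 4238/100 = 42.38; the t ≤ 66 branch applies.
R = 255 by definition for t ≤ 66.
G = 99.47·ln 42.38 − 161.1 = 99.47·3.7467 − 161.1 = 211.582.
B = 138.5·ln(42.38 − 10) − 305.0 = 138.5·ln 32.38 − 305.0 = 138.5·3.4775 − 305.0 = 176.639.
Rounded: (255, 212, 177).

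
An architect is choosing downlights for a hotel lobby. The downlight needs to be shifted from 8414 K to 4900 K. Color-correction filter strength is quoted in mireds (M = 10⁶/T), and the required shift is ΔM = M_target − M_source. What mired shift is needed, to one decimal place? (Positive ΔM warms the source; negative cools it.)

+85.2 mireds

M_source = 10⁶/8414 = 118.850; M_target = 10⁶/4900 = 204.082.
ΔM = 204.082 − 118.850 = 85.232 → +85.2 mireds, a warming shift.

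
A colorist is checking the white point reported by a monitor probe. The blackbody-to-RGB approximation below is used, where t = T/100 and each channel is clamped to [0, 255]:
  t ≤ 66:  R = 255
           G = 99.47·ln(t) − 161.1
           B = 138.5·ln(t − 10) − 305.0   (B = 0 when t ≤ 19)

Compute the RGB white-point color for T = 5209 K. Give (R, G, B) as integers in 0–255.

(255, 232, 213)

t = 5209/100 = 52.09; the t ≤ 66 branch applies.
R = 255 by definition for t ≤ 66.
G = 99.47·ln 52.09 − 161.1 = 99.47·3.9530 − 161.1 = 232.102.
B = 138.5·ln(52.09 − 10) − 305.0 = 138.5·ln 42.09 − 305.0 = 138.5·3.7398 − 305.0 = 212.964.
Rounded: (255, 232, 213).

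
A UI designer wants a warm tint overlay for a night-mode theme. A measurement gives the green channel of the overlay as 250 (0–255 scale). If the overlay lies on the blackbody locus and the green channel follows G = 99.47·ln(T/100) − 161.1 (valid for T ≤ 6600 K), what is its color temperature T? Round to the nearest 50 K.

ln t = (250 + 161.1) / 99.47 = 4.1329.
t = e^4.1329 = 62.359.
T = 100·t = 6236 K → 6250 K to the nearest 50 K.

6250 K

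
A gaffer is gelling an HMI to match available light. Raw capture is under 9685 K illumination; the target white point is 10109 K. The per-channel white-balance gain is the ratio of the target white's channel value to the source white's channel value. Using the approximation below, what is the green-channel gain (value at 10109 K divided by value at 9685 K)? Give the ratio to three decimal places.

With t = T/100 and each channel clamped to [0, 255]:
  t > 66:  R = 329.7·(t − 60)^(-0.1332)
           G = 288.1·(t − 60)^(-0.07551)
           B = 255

0.992

At 9685 K (t = 96.85):
  G = 288.1·(96.85 − 60)^(-0.07551) = 288.1·36.85^(-0.07551) = 288.1·0.76158 = 219.413.
At 10109 K (t = 101.09):
  G = 288.1·(101.09 − 60)^(-0.07551) = 288.1·41.09^(-0.07551) = 288.1·0.75535 = 217.616.
Gain = 217.616 / 219.413 = 0.9918 → 0.992.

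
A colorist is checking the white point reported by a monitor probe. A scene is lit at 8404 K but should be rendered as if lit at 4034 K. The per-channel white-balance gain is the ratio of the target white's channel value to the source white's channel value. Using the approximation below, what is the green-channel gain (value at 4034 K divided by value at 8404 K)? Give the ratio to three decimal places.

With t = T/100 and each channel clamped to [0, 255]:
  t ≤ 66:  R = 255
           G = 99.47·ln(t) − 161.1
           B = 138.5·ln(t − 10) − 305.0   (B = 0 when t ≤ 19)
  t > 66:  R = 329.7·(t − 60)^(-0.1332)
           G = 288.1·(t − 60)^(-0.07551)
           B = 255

At 8404 K (t = 84.04):
  G = 288.1·(84.04 − 60)^(-0.07551) = 288.1·24.04^(-0.07551) = 288.1·0.78655 = 226.605.
At 4034 K (t = 40.34):
  G = 99.47·ln 40.34 − 161.1 = 99.47·3.6973 − 161.1 = 206.675.
Gain = 206.675 / 226.605 = 0.9120 → 0.912.

0.912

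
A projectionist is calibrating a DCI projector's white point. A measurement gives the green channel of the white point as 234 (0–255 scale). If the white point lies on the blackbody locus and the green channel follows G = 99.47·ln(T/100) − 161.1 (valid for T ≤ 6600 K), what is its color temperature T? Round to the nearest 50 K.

ln t = (234 + 161.1) / 99.47 = 3.9721.
t = e^3.9721 = 53.093.
T = 100·t = 5309 K → 5300 K to the nearest 50 K.

5300 K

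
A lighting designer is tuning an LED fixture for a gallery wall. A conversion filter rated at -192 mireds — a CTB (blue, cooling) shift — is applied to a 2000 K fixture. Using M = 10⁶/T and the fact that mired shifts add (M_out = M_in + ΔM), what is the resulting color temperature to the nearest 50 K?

3250 K

M_in = 10⁶/2000 = 500.00 mireds.
M_out = 500.00 + (-192) = 308.00 mireds.
T_out = 10⁶/308.00 = 3246.8 K → 3250 K.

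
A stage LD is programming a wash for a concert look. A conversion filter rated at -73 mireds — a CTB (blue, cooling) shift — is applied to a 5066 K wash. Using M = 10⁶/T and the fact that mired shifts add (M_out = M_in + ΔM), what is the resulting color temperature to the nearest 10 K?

M_in = 10⁶/5066 = 197.39 mireds.
M_out = 197.39 + (-73) = 124.39 mireds.
T_out = 10⁶/124.39 = 8038.9 K → 8040 K.

8040 K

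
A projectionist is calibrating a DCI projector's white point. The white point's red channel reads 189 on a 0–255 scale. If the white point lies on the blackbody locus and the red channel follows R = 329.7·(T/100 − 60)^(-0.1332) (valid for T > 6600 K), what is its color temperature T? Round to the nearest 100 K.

(t − 60)^(-0.1332) = 189/329.7 = 0.57325.
t − 60 = 0.57325^(1/-0.1332) = 0.57325^(-7.508) = 65.199, so t = 125.199.
T = 100·t = 12520 K → 12500 K to the nearest 100 K.

12500 K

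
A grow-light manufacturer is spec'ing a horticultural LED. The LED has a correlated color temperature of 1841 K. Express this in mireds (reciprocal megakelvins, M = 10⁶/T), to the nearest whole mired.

M = 10⁶ / 1841 = 543.183 → 543 mireds.

543 mireds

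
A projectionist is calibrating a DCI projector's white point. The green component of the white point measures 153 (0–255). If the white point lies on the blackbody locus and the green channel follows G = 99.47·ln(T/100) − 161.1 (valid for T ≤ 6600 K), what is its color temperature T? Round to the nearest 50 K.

ln t = (153 + 161.1) / 99.47 = 3.1577.
t = e^3.1577 = 23.517.
T = 100·t = 2352 K → 2350 K to the nearest 50 K.

2350 K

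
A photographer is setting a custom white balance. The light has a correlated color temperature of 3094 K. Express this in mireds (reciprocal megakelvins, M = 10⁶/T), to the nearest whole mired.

M = 10⁶ / 3094 = 323.206 → 323 mireds.

323 mireds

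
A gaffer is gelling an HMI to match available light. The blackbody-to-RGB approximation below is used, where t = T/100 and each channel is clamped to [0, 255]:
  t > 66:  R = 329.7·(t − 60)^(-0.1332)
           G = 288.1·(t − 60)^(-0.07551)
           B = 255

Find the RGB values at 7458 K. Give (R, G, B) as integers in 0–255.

t = 7458/100 = 74.58; the t > 66 branch applies.
R = 329.7·(74.58 − 60)^(-0.1332) = 329.7·14.58^(-0.1332) = 329.7·0.69982 = 230.731.
G = 288.1·(74.58 − 60)^(-0.07551) = 288.1·14.58^(-0.07551) = 288.1·0.81682 = 235.325.
B = 255 by definition for t > 66.
Rounded: (231, 235, 255).

(231, 235, 255)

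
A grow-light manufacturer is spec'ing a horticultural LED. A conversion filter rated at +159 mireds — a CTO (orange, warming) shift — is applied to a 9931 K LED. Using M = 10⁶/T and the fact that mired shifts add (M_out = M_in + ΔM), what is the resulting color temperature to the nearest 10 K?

3850 K

M_in = 10⁶/9931 = 100.69 mireds.
M_out = 100.69 + (+159) = 259.69 mireds.
T_out = 10⁶/259.69 = 3850.7 K → 3850 K.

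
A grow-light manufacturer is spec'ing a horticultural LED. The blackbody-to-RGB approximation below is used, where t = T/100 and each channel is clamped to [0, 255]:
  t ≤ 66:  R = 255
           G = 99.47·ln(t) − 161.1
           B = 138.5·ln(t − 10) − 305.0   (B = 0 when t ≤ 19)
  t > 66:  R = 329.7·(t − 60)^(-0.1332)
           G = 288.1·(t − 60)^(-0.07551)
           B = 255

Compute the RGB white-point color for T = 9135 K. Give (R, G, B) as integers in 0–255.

t = 9135/100 = 91.35; the t > 66 branch applies.
R = 329.7·(91.35 − 60)^(-0.1332) = 329.7·31.35^(-0.1332) = 329.7·0.63198 = 208.363.
G = 288.1·(91.35 − 60)^(-0.07551) = 288.1·31.35^(-0.07551) = 288.1·0.77094 = 222.107.
B = 255 by definition for t > 66.
Rounded: (208, 222, 255).

(208, 222, 255)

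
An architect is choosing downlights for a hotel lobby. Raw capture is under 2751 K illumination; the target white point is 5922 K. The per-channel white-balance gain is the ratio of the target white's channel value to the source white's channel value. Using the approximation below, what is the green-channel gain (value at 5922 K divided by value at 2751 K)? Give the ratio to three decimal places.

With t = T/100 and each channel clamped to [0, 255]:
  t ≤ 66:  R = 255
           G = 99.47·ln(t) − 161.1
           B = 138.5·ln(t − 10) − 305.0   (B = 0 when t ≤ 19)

At 2751 K (t = 27.51):
  G = 99.47·ln 27.51 − 161.1 = 99.47·3.3145 − 161.1 = 168.598.
At 5922 K (t = 59.22):
  G = 99.47·ln 59.22 − 161.1 = 99.47·4.0813 − 161.1 = 244.863.
Gain = 244.863 / 168.598 = 1.4523 → 1.452.

1.452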